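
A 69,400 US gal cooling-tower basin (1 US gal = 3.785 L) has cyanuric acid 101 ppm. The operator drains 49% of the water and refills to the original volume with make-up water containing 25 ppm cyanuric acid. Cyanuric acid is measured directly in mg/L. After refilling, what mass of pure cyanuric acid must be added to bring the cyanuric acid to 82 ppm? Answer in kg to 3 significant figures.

4.79 kg

Volume: 69,400 US gal × 3.785 L/gal = 262,679 L.
After draining 49% and refilling: 101 × 0.51 + 25 × 0.49 = 63.76 ppm.
Deficit to target: 82 − 63.76 = 18.24 mg/L.
Mass: 18.24 mg/L × 262,679 L = 4791 g cyanuric acid.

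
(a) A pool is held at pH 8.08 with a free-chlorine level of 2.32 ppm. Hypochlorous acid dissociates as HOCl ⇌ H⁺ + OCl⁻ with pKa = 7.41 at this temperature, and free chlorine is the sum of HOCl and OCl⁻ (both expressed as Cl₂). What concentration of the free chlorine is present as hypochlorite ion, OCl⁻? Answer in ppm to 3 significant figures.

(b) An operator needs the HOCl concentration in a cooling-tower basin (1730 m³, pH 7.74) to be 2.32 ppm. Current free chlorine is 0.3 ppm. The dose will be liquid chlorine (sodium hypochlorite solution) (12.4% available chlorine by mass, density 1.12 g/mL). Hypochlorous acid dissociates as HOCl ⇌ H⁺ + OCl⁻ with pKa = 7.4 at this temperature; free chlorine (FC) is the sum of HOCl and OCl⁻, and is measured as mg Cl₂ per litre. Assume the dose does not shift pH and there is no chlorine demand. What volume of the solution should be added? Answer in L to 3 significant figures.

(a) [OCl⁻]/[HOCl] = 10^(pH − pKa) = 10^(8.08 − 7.41) = 10^0.67 = 4.677.
(a) Fraction as HOCl = 1 / (1 + 4.677) = 0.1761.
(a) OCl⁻ = (1 − 0.1761) × 2.32 ppm = 1.911 ppm.

(b) Volume: 1730 m³ = 1,730,000 L.
(b) [OCl⁻]/[HOCl] = 10^(pH − pKa) = 10^(7.74 − 7.4) = 2.188; fraction as HOCl = 1/(1 + 2.188) = 0.3137.
(b) Free chlorine required for 2.32 ppm HOCl: 2.32 / 0.3137 = 7.396 ppm.
(b) FC to add: 7.396 − 0.3 = 7.096 mg/L as Cl₂.
(b) Cl₂ equivalent: 7.096 mg/L × 1,730,000 L = 12,280 g.
(b) Product at 12.4% available Cl: 12,280 / 0.124 = 99,000 g.
(b) Volume: 99,000 g ÷ 1.12 g/mL = 88,390 mL.

(a) 1.91 ppm; (b) 88.4 L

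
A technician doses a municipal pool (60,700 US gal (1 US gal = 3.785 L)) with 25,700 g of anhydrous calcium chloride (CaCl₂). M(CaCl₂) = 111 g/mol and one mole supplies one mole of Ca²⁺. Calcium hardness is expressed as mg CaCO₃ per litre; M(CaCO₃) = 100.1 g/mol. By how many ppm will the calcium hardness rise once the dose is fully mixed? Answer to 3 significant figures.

101 ppm

Volume: 60,700 US gal × 3.785 L/gal = 229,750 L.
Moles of Ca²⁺: 25,700 g ÷ 111 g/mol = 231.5 mol.
As CaCO₃: 231.5 mol × 100.1 g/mol = 23,180 g.
Rise: 23,180 g / 229,750 L × 1000 = 100.9 mg/L.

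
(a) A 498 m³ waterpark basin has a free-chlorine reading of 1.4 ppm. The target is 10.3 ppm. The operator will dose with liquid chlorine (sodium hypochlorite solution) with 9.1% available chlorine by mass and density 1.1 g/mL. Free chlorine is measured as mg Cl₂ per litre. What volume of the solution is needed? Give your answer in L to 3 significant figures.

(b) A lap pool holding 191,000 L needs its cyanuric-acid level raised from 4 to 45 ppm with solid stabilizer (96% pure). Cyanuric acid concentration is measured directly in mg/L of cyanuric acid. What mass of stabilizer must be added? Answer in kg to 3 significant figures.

(a) Volume: 498 m³ = 498,000 L.
(a) Chlorine deficit: 10.3 − 1.4 = 8.9 ppm = 8.9 mg/L as Cl₂.
(a) Cl₂ equivalent needed: 8.9 mg/L × 498,000 L = 4,432,000 mg = 4432 g.
(a) Product at 9.1% available chlorine: 4432 / 0.091 = 48,710 g.
(a) Volume at density 1.1 g/mL: 48,710 g ÷ 1.1 g/mL = 44,280 mL.

(b) CYA to add: (45 − 4) = 41 mg/L × 191,000 L = 7831 g cyanuric acid.
(b) At 96% purity: 7831 / 0.96 = 8157 g product.

(a) 44.3 L; (b) 8.16 kg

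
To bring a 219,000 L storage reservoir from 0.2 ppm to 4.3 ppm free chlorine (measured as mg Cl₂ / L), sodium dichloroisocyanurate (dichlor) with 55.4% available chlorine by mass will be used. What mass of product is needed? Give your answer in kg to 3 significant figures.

Chlorine deficit: 4.3 − 0.2 = 4.1 ppm = 4.1 mg/L as Cl₂.
Cl₂ equivalent needed: 4.1 mg/L × 219,000 L = 897,900 mg = 897.9 g.
Product at 55.4% available chlorine: 897.9 / 0.554 = 1621 g.

1.62 kg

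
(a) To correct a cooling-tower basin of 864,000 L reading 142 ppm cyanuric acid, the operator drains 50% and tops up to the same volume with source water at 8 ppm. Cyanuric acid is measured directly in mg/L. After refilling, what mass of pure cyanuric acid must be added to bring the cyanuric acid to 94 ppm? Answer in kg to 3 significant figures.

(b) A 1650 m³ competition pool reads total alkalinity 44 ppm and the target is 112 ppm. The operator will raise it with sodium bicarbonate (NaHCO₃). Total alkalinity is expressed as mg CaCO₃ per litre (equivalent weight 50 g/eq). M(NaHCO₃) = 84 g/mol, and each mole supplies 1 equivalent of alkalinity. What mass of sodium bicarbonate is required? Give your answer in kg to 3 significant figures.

(a) 16.4 kg; (b) 188 kg

(a) After draining 50% and refilling: 142 × 0.50 + 8 × 0.50 = 75 ppm.
(a) Deficit to target: 94 − 75 = 19 mg/L.
(a) Mass: 19 mg/L × 864,000 L = 16,420 g cyanuric acid.

(b) Volume: 1650 m³ = 1,650,000 L.
(b) Alkalinity to add: (112 − 44) = 68 mg/L as CaCO₃ × 1,650,000 L = 112,200 g as CaCO₃.
(b) Equivalents: 112,200 g ÷ 50 g/eq = 2244 eq.
(b) NaHCO₃ supplies 1 eq per mole → 2244 mol.
(b) Mass: 2244 mol × 84 g/mol = 188,500 g.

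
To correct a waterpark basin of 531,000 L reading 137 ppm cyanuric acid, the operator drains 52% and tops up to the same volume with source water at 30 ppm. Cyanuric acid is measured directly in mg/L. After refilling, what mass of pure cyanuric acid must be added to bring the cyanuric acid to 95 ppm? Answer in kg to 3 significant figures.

7.24 kg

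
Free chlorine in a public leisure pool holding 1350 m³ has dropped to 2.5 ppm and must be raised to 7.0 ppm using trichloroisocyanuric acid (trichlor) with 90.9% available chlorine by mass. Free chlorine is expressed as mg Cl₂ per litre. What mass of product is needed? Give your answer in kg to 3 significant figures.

Volume: 1350 m³ = 1,350,000 L.
Chlorine deficit: 7.0 − 2.5 = 4.5 ppm = 4.5 mg/L as Cl₂.
Cl₂ equivalent needed: 4.5 mg/L × 1,350,000 L = 6,075,000 mg = 6075 g.
Product at 90.9% available chlorine: 6075 / 0.909 = 6683 g.

6.68 kg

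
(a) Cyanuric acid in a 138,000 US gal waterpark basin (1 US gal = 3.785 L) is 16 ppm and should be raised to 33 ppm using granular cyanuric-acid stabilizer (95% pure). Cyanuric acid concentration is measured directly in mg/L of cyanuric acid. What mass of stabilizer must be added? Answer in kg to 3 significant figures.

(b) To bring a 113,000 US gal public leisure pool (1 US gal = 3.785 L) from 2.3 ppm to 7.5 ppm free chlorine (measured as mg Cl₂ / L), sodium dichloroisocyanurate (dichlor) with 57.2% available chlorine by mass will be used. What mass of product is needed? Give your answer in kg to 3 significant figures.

(a) 9.35 kg; (b) 3.89 kg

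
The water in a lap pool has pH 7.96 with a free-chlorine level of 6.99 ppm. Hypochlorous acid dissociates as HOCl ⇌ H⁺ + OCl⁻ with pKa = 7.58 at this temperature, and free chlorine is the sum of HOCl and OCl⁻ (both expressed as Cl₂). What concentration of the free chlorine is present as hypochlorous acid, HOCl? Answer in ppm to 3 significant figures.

2.06 ppm

[OCl⁻]/[HOCl] = 10^(pH − pKa) = 10^(7.96 − 7.58) = 10^0.38 = 2.399.
Fraction as HOCl = 1 / (1 + 2.399) = 0.2942.
HOCl = 0.2942 × 6.99 ppm = 2.057 ppm.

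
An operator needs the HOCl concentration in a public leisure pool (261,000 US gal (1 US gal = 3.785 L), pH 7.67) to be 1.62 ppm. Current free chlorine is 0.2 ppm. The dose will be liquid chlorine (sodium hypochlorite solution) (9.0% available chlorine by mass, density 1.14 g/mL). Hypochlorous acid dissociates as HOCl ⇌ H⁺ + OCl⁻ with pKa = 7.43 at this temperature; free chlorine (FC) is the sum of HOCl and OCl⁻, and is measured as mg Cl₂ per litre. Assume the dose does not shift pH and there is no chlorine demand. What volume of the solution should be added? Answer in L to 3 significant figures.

40.8 L

Volume: 261,000 US gal × 3.785 L/gal = 987,885 L.
[OCl⁻]/[HOCl] = 10^(pH − pKa) = 10^(7.67 − 7.43) = 1.738; fraction as HOCl = 1/(1 + 1.738) = 0.3653.
Free chlorine required for 1.62 ppm HOCl: 1.62 / 0.3653 = 4.435 ppm.
FC to add: 4.435 − 0.2 = 4.235 mg/L as Cl₂.
Cl₂ equivalent: 4.235 mg/L × 987,885 L = 4184 g.
Product at 9.0% available Cl: 4184 / 0.09 = 46,490 g.
Volume: 46,490 g ÷ 1.14 g/mL = 40,780 mL.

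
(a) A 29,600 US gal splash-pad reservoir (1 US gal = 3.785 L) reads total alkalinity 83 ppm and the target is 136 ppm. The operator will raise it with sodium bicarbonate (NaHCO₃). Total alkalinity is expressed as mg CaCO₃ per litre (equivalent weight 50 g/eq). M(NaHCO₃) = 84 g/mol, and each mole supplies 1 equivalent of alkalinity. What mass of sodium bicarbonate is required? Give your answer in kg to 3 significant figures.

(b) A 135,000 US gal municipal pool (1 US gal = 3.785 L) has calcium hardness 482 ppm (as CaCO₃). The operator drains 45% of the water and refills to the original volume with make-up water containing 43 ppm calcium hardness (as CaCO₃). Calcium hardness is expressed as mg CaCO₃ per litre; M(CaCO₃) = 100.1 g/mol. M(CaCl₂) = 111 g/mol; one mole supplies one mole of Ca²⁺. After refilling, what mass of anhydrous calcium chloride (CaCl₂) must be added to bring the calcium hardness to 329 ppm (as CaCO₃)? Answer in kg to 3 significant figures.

(a) 9.98 kg; (b) 25.2 kg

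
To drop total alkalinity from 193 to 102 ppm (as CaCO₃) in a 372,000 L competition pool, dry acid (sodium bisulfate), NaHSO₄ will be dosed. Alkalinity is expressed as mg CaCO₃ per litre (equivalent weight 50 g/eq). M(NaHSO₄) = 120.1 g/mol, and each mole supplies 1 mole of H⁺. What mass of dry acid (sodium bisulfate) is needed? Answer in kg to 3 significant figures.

81.3 kg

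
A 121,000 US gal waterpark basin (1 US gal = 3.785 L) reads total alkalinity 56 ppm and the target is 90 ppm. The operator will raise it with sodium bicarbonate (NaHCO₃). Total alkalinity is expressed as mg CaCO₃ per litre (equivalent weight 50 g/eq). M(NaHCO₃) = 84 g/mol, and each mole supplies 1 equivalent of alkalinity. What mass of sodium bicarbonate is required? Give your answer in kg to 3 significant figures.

Volume: 121,000 US gal × 3.785 L/gal = 457,985 L.
Alkalinity to add: (90 − 56) = 34 mg/L as CaCO₃ × 457,985 L = 15,570 g as CaCO₃.
Equivalents: 15,570 g ÷ 50 g/eq = 311.4 eq.
NaHCO₃ supplies 1 eq per mole → 311.4 mol.
Mass: 311.4 mol × 84 g/mol = 26,160 g.

26.2 kg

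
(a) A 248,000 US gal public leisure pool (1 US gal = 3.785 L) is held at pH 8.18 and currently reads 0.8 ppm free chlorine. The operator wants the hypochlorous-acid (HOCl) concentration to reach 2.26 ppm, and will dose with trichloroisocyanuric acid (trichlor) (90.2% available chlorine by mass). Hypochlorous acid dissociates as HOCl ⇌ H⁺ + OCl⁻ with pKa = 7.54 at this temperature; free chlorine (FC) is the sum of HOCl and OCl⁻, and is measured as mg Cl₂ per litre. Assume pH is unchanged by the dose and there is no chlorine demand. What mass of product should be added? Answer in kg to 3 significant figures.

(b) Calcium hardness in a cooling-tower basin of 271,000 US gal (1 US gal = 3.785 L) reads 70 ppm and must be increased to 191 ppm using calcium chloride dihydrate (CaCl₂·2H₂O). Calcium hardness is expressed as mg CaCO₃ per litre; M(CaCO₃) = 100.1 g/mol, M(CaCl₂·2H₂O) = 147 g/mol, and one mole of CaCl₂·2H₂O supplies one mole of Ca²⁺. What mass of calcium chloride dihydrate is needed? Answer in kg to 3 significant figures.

(a) 11.8 kg; (b) 182 kg

(a) Volume: 248,000 US gal × 3.785 L/gal = 938,680 L.
(a) [OCl⁻]/[HOCl] = 10^(pH − pKa) = 10^(8.18 − 7.54) = 4.365; fraction as HOCl = 1/(1 + 4.365) = 0.1864.
(a) Free chlorine required for 2.26 ppm HOCl: 2.26 / 0.1864 = 12.13 ppm.
(a) FC to add: 12.13 − 0.8 = 11.33 mg/L as Cl₂.
(a) Cl₂ equivalent: 11.33 mg/L × 938,680 L = 10,630 g.
(a) Product at 90.2% available Cl: 10,630 / 0.902 = 11,790 g.

(b) Volume: 271,000 US gal × 3.785 L/gal = 1,025,735 L.
(b) Hardness to add: (191 − 70) = 121 mg/L as CaCO₃ × 1,025,735 L = 124,100 g as CaCO₃.
(b) Moles of Ca²⁺ (1 mol Ca²⁺ ≡ 1 mol CaCO₃): 124,100 / 100.1 g/mol = 1240 mol.
(b) Mass of CaCl₂·2H₂O: 1240 × 147 = 182,300 g.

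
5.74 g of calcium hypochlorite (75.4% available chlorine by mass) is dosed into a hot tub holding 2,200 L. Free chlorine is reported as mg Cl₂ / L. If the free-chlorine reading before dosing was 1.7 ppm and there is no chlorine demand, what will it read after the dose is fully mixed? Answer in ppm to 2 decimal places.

3.67 ppm

Available chlorine delivered: 5.74 g × 0.754 = 4.328 g as Cl₂.
Concentration rise: 4.328 g / 2,200 L = 1.967 mg/L = 1.97 ppm.
Final FC: 1.7 + 1.97 = 3.67 ppm.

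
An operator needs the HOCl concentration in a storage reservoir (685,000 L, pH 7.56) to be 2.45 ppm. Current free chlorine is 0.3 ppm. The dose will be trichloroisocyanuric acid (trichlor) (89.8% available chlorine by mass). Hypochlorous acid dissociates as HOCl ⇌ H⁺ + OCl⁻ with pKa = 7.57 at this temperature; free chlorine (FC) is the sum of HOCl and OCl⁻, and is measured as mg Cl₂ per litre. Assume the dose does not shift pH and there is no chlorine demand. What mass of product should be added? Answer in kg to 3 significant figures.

[OCl⁻]/[HOCl] = 10^(pH − pKa) = 10^(7.56 − 7.57) = 0.9772; fraction as HOCl = 1/(1 + 0.9772) = 0.5058.
Free chlorine required for 2.45 ppm HOCl: 2.45 / 0.5058 = 4.844 ppm.
FC to add: 4.844 − 0.3 = 4.544 mg/L as Cl₂.
Cl₂ equivalent: 4.544 mg/L × 685,000 L = 3113 g.
Product at 89.8% available Cl: 3113 / 0.898 = 3466 g.

3.47 kg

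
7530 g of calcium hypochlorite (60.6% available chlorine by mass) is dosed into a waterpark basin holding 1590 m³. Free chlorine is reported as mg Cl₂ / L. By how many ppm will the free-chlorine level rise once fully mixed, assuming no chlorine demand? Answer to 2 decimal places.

2.87 ppm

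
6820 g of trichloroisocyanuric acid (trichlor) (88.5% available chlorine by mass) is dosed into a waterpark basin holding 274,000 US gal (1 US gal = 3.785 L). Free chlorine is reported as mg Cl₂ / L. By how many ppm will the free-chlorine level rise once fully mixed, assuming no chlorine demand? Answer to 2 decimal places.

5.82 ppm

Volume: 274,000 US gal × 3.785 L/gal = 1,037,090 L.
Available chlorine delivered: 6820 g × 0.885 = 6036 g as Cl₂.
Concentration rise: 6036 g / 1,037,090 L = 5.82 mg/L = 5.82 ppm.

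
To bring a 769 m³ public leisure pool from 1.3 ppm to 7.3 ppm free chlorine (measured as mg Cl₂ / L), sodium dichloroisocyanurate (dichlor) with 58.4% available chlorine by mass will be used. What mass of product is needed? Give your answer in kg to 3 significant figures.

Volume: 769 m³ = 769,000 L.
Chlorine deficit: 7.3 − 1.3 = 6 ppm = 6 mg/L as Cl₂.
Cl₂ equivalent needed: 6 mg/L × 769,000 L = 4,614,000 mg = 4614 g.
Product at 58.4% available chlorine: 4614 / 0.584 = 7901 g.

7.90 kg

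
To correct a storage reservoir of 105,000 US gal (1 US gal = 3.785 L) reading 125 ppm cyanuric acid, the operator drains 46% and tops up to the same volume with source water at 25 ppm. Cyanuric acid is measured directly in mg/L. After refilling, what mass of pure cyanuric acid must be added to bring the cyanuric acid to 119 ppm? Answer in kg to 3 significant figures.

Volume: 105,000 US gal × 3.785 L/gal = 397,425 L.
After draining 46% and refilling: 125 × 0.54 + 25 × 0.46 = 79 ppm.
Deficit to target: 119 − 79 = 40 mg/L.
Mass: 40 mg/L × 397,425 L = 15,900 g cyanuric acid.

15.9 kg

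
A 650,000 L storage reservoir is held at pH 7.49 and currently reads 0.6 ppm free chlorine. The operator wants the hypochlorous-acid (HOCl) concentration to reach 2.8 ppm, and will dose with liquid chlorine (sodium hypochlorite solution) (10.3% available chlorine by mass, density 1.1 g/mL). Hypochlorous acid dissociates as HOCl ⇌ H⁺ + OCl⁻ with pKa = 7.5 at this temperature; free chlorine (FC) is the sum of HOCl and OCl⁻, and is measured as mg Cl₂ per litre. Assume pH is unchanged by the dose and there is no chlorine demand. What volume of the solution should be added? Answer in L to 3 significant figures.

[OCl⁻]/[HOCl] = 10^(pH − pKa) = 10^(7.49 − 7.5) = 0.9772; fraction as HOCl = 1/(1 + 0.9772) = 0.5058.
Free chlorine required for 2.8 ppm HOCl: 2.8 / 0.5058 = 5.536 ppm.
FC to add: 5.536 − 0.6 = 4.936 mg/L as Cl₂.
Cl₂ equivalent: 4.936 mg/L × 650,000 L = 3209 g.
Product at 10.3% available Cl: 3209 / 0.103 = 31,150 g.
Volume: 31,150 g ÷ 1.1 g/mL = 28,320 mL.

28.3 L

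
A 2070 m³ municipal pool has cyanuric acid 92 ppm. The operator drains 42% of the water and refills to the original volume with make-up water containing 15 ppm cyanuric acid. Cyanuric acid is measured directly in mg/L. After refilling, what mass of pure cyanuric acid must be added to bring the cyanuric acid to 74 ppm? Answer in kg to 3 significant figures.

Volume: 2070 m³ = 2,070,000 L.
After draining 42% and refilling: 92 × 0.58 + 15 × 0.42 = 59.66 ppm.
Deficit to target: 74 − 59.66 = 14.34 mg/L.
Mass: 14.34 mg/L × 2,070,000 L = 29,680 g cyanuric acid.

29.7 kg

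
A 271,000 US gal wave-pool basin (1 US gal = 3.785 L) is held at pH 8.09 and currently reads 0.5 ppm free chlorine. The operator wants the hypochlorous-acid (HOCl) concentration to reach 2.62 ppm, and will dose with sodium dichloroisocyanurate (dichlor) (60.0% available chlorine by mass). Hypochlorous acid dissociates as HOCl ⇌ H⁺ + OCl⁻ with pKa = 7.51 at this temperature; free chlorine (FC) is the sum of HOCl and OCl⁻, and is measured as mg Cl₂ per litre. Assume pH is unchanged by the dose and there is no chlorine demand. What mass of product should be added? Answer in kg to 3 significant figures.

20.7 kg

Volume: 271,000 US gal × 3.785 L/gal = 1,025,735 L.
[OCl⁻]/[HOCl] = 10^(pH − pKa) = 10^(8.09 − 7.51) = 3.802; fraction as HOCl = 1/(1 + 3.802) = 0.2083.
Free chlorine required for 2.62 ppm HOCl: 2.62 / 0.2083 = 12.58 ppm.
FC to add: 12.58 − 0.5 = 12.08 mg/L as Cl₂.
Cl₂ equivalent: 12.08 mg/L × 1,025,735 L = 12,390 g.
Product at 60.0% available Cl: 12,390 / 0.6 = 20,650 g.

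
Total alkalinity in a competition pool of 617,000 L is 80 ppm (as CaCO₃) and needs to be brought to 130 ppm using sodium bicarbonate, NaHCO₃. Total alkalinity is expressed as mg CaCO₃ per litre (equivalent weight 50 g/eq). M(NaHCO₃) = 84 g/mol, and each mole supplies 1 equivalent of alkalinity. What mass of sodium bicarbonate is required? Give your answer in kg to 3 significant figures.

Alkalinity to add: (130 − 80) = 50 mg/L as CaCO₃ × 617,000 L = 30,850 g as CaCO₃.
Equivalents: 30,850 g ÷ 50 g/eq = 617 eq.
NaHCO₃ supplies 1 eq per mole → 617 mol.
Mass: 617 mol × 84 g/mol = 51,830 g.

51.8 kg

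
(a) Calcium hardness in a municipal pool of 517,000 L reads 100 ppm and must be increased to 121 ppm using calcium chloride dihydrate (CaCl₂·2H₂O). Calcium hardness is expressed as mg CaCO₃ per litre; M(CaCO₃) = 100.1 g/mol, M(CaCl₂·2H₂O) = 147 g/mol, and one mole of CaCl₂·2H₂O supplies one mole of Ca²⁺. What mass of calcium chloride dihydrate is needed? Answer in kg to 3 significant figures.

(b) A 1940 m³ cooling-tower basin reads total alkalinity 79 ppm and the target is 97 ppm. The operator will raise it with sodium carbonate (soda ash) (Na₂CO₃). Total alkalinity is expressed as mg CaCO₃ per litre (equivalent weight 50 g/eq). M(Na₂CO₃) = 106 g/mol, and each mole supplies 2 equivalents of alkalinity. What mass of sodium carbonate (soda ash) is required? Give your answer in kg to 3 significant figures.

(a) Hardness to add: (121 − 100) = 21 mg/L as CaCO₃ × 517,000 L = 10,860 g as CaCO₃.
(a) Moles of Ca²⁺ (1 mol Ca²⁺ ≡ 1 mol CaCO₃): 10,860 / 100.1 g/mol = 108.5 mol.
(a) Mass of CaCl₂·2H₂O: 108.5 × 147 = 15,940 g.

(b) Volume: 1940 m³ = 1,940,000 L.
(b) Alkalinity to add: (97 − 79) = 18 mg/L as CaCO₃ × 1,940,000 L = 34,920 g as CaCO₃.
(b) Equivalents: 34,920 g ÷ 50 g/eq = 698.4 eq.
(b) Each mole of Na₂CO₃ supplies 2 eq, so 698.4 / 2 = 349.2 mol.
(b) Mass: 349.2 mol × 106 g/mol = 37,020 g.

(a) 15.9 kg; (b) 37.0 kg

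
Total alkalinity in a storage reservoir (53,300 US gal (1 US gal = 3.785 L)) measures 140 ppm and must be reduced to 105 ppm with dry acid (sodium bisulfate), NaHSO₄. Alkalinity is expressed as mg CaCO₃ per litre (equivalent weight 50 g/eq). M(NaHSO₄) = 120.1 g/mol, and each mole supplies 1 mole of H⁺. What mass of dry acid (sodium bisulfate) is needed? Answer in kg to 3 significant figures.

Volume: 53,300 US gal × 3.785 L/gal = 201,740 L.
Alkalinity to neutralize: (140 − 105) = 35 mg/L as CaCO₃ × 201,740 L = 7061 g as CaCO₃.
Equivalents of H⁺ required: 7061 ÷ 50 g/eq = 141.2 eq = 141.2 mol NaHSO₄.
Mass of NaHSO₄: 141.2 × 120.1 = 16,960 g.

17.0 kg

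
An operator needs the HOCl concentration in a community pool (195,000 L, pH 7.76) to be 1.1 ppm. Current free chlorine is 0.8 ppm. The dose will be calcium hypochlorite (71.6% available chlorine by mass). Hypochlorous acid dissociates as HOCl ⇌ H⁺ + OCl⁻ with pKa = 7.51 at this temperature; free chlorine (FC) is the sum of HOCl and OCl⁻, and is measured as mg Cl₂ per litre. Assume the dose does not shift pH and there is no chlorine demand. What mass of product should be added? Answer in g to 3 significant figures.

[OCl⁻]/[HOCl] = 10^(pH − pKa) = 10^(7.76 − 7.51) = 1.778; fraction as HOCl = 1/(1 + 1.778) = 0.3599.
Free chlorine required for 1.1 ppm HOCl: 1.1 / 0.3599 = 3.056 ppm.
FC to add: 3.056 − 0.8 = 2.256 mg/L as Cl₂.
Cl₂ equivalent: 2.256 mg/L × 195,000 L = 439.9 g.
Product at 71.6% available Cl: 439.9 / 0.716 = 614.4 g.

614 g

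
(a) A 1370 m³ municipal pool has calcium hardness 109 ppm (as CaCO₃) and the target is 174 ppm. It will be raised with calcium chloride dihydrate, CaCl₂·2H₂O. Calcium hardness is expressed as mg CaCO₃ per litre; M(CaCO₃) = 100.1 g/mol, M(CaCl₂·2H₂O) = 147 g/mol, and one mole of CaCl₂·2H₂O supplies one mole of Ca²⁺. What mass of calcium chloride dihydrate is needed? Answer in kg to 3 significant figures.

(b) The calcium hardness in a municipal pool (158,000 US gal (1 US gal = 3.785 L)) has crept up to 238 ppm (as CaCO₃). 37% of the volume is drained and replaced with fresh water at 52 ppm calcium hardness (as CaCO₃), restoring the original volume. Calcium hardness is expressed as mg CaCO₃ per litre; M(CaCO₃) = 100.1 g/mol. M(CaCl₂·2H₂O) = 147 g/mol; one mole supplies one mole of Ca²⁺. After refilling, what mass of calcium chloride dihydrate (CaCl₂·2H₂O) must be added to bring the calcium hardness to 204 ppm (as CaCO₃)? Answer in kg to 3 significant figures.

(a) Volume: 1370 m³ = 1,370,000 L.
(a) Hardness to add: (174 − 109) = 65 mg/L as CaCO₃ × 1,370,000 L = 89,050 g as CaCO₃.
(a) Moles of Ca²⁺ (1 mol Ca²⁺ ≡ 1 mol CaCO₃): 89,050 / 100.1 g/mol = 889.6 mol.
(a) Mass of CaCl₂·2H₂O: 889.6 × 147 = 130,800 g.

(b) Volume: 158,000 US gal × 3.785 L/gal = 598,030 L.
(b) After draining 37% and refilling: 238 × 0.63 + 52 × 0.37 = 169.18 ppm.
(b) Deficit to target: 204 − 169.18 = 34.82 mg/L.
(b) As CaCO₃: 34.82 mg/L × 598,030 L = 20,820 g; ÷ 100.1 = 208 mol Ca²⁺.
(b) Mass: 208 × 147 = 30,580 g.

(a) 131 kg; (b) 30.6 kg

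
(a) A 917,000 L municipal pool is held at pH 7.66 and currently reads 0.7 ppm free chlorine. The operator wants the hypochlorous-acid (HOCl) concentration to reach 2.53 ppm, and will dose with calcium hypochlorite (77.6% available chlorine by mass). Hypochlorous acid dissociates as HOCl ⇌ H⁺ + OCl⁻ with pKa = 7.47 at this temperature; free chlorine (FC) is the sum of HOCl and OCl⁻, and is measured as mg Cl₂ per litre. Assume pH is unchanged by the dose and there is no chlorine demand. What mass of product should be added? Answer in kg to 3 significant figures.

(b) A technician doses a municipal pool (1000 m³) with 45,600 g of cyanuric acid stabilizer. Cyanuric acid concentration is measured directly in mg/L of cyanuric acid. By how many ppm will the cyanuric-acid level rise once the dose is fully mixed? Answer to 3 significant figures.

(a) [OCl⁻]/[HOCl] = 10^(pH − pKa) = 10^(7.66 − 7.47) = 1.549; fraction as HOCl = 1/(1 + 1.549) = 0.3923.
(a) Free chlorine required for 2.53 ppm HOCl: 2.53 / 0.3923 = 6.449 ppm.
(a) FC to add: 6.449 − 0.7 = 5.749 mg/L as Cl₂.
(a) Cl₂ equivalent: 5.749 mg/L × 917,000 L = 5271 g.
(a) Product at 77.6% available Cl: 5271 / 0.776 = 6793 g.

(b) Volume: 1000 m³ = 1,000,000 L.
(b) Rise: 45,600 g / 1,000,000 L × 1000 = 45.6 mg/L.

(a) 6.79 kg; (b) 45.6 ppm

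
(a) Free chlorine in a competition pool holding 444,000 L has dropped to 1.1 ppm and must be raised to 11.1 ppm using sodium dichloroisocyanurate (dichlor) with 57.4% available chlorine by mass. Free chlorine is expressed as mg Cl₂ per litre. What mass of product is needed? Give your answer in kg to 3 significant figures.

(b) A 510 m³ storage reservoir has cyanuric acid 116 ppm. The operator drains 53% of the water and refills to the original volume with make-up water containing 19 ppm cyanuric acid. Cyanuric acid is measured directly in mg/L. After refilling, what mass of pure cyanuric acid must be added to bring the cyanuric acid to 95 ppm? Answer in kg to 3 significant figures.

(a) 7.74 kg; (b) 15.5 kg

(a) Chlorine deficit: 11.1 − 1.1 = 10 ppm = 10 mg/L as Cl₂.
(a) Cl₂ equivalent needed: 10 mg/L × 444,000 L = 4,440,000 mg = 4440 g.
(a) Product at 57.4% available chlorine: 4440 / 0.574 = 7735 g.

(b) Volume: 510 m³ = 510,000 L.
(b) After draining 53% and refilling: 116 × 0.47 + 19 × 0.53 = 64.59 ppm.
(b) Deficit to target: 95 − 64.59 = 30.41 mg/L.
(b) Mass: 30.41 mg/L × 510,000 L = 15,510 g cyanuric acid.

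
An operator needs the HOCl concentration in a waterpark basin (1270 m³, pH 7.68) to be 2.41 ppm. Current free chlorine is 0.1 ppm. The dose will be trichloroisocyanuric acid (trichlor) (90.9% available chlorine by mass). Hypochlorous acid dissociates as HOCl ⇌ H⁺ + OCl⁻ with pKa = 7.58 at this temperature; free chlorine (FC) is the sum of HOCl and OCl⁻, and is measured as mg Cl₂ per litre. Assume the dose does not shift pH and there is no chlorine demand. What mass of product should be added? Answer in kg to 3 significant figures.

Volume: 1270 m³ = 1,270,000 L.
[OCl⁻]/[HOCl] = 10^(pH − pKa) = 10^(7.68 − 7.58) = 1.259; fraction as HOCl = 1/(1 + 1.259) = 0.4427.
Free chlorine required for 2.41 ppm HOCl: 2.41 / 0.4427 = 5.444 ppm.
FC to add: 5.444 − 0.1 = 5.344 mg/L as Cl₂.
Cl₂ equivalent: 5.344 mg/L × 1,270,000 L = 6787 g.
Product at 90.9% available Cl: 6787 / 0.909 = 7466 g.

7.47 kg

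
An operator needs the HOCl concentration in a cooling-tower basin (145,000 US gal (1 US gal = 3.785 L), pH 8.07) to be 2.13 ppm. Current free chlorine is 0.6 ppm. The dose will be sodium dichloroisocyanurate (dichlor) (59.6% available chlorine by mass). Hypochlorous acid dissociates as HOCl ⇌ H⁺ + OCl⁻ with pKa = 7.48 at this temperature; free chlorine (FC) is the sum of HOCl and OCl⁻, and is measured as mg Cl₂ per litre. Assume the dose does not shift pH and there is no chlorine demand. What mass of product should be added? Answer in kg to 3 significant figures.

Volume: 145,000 US gal × 3.785 L/gal = 548,825 L.
[OCl⁻]/[HOCl] = 10^(pH − pKa) = 10^(8.07 − 7.48) = 3.89; fraction as HOCl = 1/(1 + 3.89) = 0.2045.
Free chlorine required for 2.13 ppm HOCl: 2.13 / 0.2045 = 10.42 ppm.
FC to add: 10.42 − 0.6 = 9.817 mg/L as Cl₂.
Cl₂ equivalent: 9.817 mg/L × 548,825 L = 5388 g.
Product at 59.6% available Cl: 5388 / 0.596 = 9040 g.

9.04 kg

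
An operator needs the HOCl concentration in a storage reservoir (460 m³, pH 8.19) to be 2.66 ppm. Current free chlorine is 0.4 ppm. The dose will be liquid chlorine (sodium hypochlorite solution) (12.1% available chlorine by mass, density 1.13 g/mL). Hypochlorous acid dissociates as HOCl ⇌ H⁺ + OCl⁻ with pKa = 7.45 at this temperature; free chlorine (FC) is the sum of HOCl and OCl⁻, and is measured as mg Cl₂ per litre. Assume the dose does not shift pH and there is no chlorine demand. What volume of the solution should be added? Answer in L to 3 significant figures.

Volume: 460 m³ = 460,000 L.
[OCl⁻]/[HOCl] = 10^(pH − pKa) = 10^(8.19 − 7.45) = 5.495; fraction as HOCl = 1/(1 + 5.495) = 0.154.
Free chlorine required for 2.66 ppm HOCl: 2.66 / 0.154 = 17.28 ppm.
FC to add: 17.28 − 0.4 = 16.88 mg/L as Cl₂.
Cl₂ equivalent: 16.88 mg/L × 460,000 L = 7764 g.
Product at 12.1% available Cl: 7764 / 0.121 = 64,160 g.
Volume: 64,160 g ÷ 1.13 g/mL = 56,780 mL.

56.8 L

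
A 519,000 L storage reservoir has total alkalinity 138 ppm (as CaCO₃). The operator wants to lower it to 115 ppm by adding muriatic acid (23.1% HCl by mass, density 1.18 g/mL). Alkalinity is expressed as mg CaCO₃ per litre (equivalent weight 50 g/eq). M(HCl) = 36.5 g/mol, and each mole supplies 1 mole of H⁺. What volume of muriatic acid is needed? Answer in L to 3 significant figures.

32.0 L

Alkalinity to neutralize: (138 − 115) = 23 mg/L as CaCO₃ × 519,000 L = 11,940 g as CaCO₃.
Equivalents of H⁺ required: 11,940 ÷ 50 g/eq = 238.7 eq = 238.7 mol HCl.
Mass of HCl: 238.7 × 36.5 = 8714 g.
Mass of 23.1% solution: 8714 / 0.231 = 37,720 g.
Volume: 37,720 g ÷ 1.18 g/mL = 31,970 mL.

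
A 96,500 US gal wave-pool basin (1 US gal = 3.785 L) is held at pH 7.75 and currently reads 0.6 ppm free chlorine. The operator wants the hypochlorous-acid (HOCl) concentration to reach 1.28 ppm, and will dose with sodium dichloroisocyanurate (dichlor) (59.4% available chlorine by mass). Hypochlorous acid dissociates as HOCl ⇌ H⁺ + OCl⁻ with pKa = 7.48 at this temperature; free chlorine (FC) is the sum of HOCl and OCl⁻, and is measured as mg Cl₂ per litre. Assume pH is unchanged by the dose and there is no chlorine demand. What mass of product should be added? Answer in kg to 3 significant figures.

1.88 kg

Volume: 96,500 US gal × 3.785 L/gal = 365,252 L.
[OCl⁻]/[HOCl] = 10^(pH − pKa) = 10^(7.75 − 7.48) = 1.862; fraction as HOCl = 1/(1 + 1.862) = 0.3494.
Free chlorine required for 1.28 ppm HOCl: 1.28 / 0.3494 = 3.663 ppm.
FC to add: 3.663 − 0.6 = 3.063 mg/L as Cl₂.
Cl₂ equivalent: 3.063 mg/L × 365,252 L = 1119 g.
Product at 59.4% available Cl: 1119 / 0.594 = 1884 g.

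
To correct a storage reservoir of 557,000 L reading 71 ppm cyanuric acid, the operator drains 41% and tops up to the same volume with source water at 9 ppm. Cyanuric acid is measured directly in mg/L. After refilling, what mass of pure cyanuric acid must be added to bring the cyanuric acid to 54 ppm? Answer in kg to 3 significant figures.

4.69 kg

After draining 41% and refilling: 71 × 0.59 + 9 × 0.41 = 45.58 ppm.
Deficit to target: 54 − 45.58 = 8.42 mg/L.
Mass: 8.42 mg/L × 557,000 L = 4690 g cyanuric acid.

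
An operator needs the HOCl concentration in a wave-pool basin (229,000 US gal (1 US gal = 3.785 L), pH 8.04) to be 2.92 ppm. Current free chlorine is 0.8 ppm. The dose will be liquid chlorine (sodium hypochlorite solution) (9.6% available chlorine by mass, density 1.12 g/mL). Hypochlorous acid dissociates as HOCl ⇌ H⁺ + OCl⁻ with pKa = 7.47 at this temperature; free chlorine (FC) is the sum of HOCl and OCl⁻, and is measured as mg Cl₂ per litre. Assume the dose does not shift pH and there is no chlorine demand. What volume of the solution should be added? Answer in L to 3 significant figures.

Volume: 229,000 US gal × 3.785 L/gal = 866,765 L.
[OCl⁻]/[HOCl] = 10^(pH − pKa) = 10^(8.04 − 7.47) = 3.715; fraction as HOCl = 1/(1 + 3.715) = 0.2121.
Free chlorine required for 2.92 ppm HOCl: 2.92 / 0.2121 = 13.77 ppm.
FC to add: 13.77 − 0.8 = 12.97 mg/L as Cl₂.
Cl₂ equivalent: 12.97 mg/L × 866,765 L = 11,240 g.
Product at 9.6% available Cl: 11,240 / 0.096 = 117,100 g.
Volume: 117,100 g ÷ 1.12 g/mL = 104,500 mL.

105 L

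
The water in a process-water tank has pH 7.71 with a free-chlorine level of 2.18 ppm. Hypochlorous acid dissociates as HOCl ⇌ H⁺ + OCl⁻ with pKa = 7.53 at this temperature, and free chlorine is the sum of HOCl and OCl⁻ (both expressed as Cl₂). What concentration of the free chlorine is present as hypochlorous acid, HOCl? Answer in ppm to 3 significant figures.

[OCl⁻]/[HOCl] = 10^(pH − pKa) = 10^(7.71 − 7.53) = 10^0.18 = 1.514.
Fraction as HOCl = 1 / (1 + 1.514) = 0.3978.
HOCl = 0.3978 × 2.18 ppm = 0.8673 ppm.

0.867 ppm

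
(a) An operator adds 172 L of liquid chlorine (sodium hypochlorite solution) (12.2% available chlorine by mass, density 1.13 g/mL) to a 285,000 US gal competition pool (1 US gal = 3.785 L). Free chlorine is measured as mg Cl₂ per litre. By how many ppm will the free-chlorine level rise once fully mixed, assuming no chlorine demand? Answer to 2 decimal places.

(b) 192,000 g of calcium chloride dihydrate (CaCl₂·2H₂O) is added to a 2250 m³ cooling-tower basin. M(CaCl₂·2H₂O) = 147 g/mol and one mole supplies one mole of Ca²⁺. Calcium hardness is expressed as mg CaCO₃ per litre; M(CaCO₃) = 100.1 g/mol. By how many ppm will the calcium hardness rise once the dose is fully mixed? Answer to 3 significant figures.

(a) Volume: 285,000 US gal × 3.785 L/gal = 1,078,725 L.
(a) Mass of solution: 172 L × 1000 mL/L × 1.13 g/mL = 194,400 g.
(a) Available chlorine delivered: 194,400 g × 0.122 = 23,710 g as Cl₂.
(a) Concentration rise: 23,710 g / 1,078,725 L = 21.98 mg/L = 21.98 ppm.

(b) Volume: 2250 m³ = 2,250,000 L.
(b) Moles of Ca²⁺: 192,000 g ÷ 147 g/mol = 1306 mol.
(b) As CaCO₃: 1306 mol × 100.1 g/mol = 130,700 g.
(b) Rise: 130,700 g / 2,250,000 L × 1000 = 58.11 mg/L.

(a) 21.98 ppm; (b) 58.1 ppm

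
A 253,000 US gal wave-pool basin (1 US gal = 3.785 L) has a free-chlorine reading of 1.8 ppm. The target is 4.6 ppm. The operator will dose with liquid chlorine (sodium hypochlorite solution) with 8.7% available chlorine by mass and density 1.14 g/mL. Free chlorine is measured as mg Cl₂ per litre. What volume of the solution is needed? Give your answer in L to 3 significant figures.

27.0 L

Volume: 253,000 US gal × 3.785 L/gal = 957,605 L.
Chlorine deficit: 4.6 − 1.8 = 2.8 ppm = 2.8 mg/L as Cl₂.
Cl₂ equivalent needed: 2.8 mg/L × 957,605 L = 2,681,000 mg = 2681 g.
Product at 8.7% available chlorine: 2681 / 0.087 = 30,820 g.
Volume at density 1.14 g/mL: 30,820 g ÷ 1.14 g/mL = 27,030 mL.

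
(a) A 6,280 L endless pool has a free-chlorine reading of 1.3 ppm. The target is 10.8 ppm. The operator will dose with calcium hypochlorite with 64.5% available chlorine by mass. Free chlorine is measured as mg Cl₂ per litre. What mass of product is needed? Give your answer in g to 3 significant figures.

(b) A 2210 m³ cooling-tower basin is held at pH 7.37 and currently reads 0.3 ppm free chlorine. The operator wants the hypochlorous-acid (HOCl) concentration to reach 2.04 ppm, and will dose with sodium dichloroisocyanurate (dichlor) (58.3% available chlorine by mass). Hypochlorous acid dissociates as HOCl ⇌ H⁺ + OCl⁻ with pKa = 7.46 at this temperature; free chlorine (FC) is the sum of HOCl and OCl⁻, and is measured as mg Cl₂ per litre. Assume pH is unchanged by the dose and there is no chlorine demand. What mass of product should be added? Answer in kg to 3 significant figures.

(a) 92.5 g; (b) 12.9 kg

(a) Chlorine deficit: 10.8 − 1.3 = 9.5 ppm = 9.5 mg/L as Cl₂.
(a) Cl₂ equivalent needed: 9.5 mg/L × 6,280 L = 59,660 mg = 59.66 g.
(a) Product at 64.5% available chlorine: 59.66 / 0.645 = 92.5 g.

(b) Volume: 2210 m³ = 2,210,000 L.
(b) [OCl⁻]/[HOCl] = 10^(pH − pKa) = 10^(7.37 − 7.46) = 0.8128; fraction as HOCl = 1/(1 + 0.8128) = 0.5516.
(b) Free chlorine required for 2.04 ppm HOCl: 2.04 / 0.5516 = 3.698 ppm.
(b) FC to add: 3.698 − 0.3 = 3.398 mg/L as Cl₂.
(b) Cl₂ equivalent: 3.398 mg/L × 2,210,000 L = 7510 g.
(b) Product at 58.3% available Cl: 7510 / 0.583 = 12,880 g.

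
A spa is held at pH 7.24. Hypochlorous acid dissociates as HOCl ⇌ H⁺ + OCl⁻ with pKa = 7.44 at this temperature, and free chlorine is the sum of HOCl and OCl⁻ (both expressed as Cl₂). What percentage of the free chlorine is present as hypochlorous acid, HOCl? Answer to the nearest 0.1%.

[OCl⁻]/[HOCl] = 10^(pH − pKa) = 10^(7.24 − 7.44) = 10^-0.20 = 0.631.
Fraction as HOCl = 1 / (1 + 0.631) = 0.6131.

61.3%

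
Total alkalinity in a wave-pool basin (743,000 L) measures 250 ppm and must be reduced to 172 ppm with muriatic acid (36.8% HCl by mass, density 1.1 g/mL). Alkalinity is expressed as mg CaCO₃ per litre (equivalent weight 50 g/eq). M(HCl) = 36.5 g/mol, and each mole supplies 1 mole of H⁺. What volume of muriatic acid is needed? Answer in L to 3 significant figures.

Alkalinity to neutralize: (250 − 172) = 78 mg/L as CaCO₃ × 743,000 L = 57,950 g as CaCO₃.
Equivalents of H⁺ required: 57,950 ÷ 50 g/eq = 1159 eq = 1159 mol HCl.
Mass of HCl: 1159 × 36.5 = 42,310 g.
Mass of 36.8% solution: 42,310 / 0.368 = 115,000 g.
Volume: 115,000 g ÷ 1.1 g/mL = 104,500 mL.

105 L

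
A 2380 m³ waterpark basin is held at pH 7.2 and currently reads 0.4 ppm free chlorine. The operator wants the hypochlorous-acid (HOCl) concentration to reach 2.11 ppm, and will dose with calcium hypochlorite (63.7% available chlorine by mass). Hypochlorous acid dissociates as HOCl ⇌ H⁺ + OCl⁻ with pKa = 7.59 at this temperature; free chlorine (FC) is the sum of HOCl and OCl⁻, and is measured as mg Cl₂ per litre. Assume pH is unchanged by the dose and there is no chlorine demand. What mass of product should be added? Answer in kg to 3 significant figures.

9.60 kg

Volume: 2380 m³ = 2,380,000 L.
[OCl⁻]/[HOCl] = 10^(pH − pKa) = 10^(7.2 − 7.59) = 0.4074; fraction as HOCl = 1/(1 + 0.4074) = 0.7105.
Free chlorine required for 2.11 ppm HOCl: 2.11 / 0.7105 = 2.97 ppm.
FC to add: 2.97 − 0.4 = 2.57 mg/L as Cl₂.
Cl₂ equivalent: 2.57 mg/L × 2,380,000 L = 6116 g.
Product at 63.7% available Cl: 6116 / 0.637 = 9601 g.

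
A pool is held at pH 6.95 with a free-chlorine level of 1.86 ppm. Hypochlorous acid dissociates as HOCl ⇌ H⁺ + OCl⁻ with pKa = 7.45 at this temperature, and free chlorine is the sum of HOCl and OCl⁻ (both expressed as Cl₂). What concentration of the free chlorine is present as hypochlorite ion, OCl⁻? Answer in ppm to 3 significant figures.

0.447 ppm

[OCl⁻]/[HOCl] = 10^(pH − pKa) = 10^(6.95 − 7.45) = 10^-0.50 = 0.3162.
Fraction as HOCl = 1 / (1 + 0.3162) = 0.7597.
OCl⁻ = (1 − 0.7597) × 1.86 ppm = 0.4469 ppm.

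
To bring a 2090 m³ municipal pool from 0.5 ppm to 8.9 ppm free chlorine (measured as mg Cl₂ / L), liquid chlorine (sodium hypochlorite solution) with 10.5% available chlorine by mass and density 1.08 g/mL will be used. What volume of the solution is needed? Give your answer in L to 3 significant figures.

155 L

Volume: 2090 m³ = 2,090,000 L.
Chlorine deficit: 8.9 − 0.5 = 8.4 ppm = 8.4 mg/L as Cl₂.
Cl₂ equivalent needed: 8.4 mg/L × 2,090,000 L = 17,560,000 mg = 17,560 g.
Product at 10.5% available chlorine: 17,560 / 0.105 = 167,200 g.
Volume at density 1.08 g/mL: 167,200 g ÷ 1.08 g/mL = 154,800 mL.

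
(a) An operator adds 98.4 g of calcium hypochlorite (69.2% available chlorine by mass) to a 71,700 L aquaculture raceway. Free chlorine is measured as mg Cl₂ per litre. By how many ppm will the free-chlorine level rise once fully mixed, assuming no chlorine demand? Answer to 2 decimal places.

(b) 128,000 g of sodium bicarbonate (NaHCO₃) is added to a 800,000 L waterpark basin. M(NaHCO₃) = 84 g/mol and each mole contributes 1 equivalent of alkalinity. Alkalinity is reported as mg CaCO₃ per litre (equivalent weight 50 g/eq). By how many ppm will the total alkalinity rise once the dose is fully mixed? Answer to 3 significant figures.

(a) 0.95 ppm; (b) 95.2 ppm

(a) Available chlorine delivered: 98.4 g × 0.692 = 68.09 g as Cl₂.
(a) Concentration rise: 68.09 g / 71,700 L = 0.9497 mg/L = 0.95 ppm.

(b) Moles of NaHCO₃: 128,000 g ÷ 84 g/mol = 1524 mol → 1524 eq of alkalinity.
(b) As CaCO₃: 1524 eq × 50 g/eq = 76,190 g.
(b) Rise: 76,190 g / 800,000 L × 1000 = 95.24 mg/L.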